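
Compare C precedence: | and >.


'>' is relational (level 7); '|' is bitwise OR (level 3)
Higher level binds tighter
'>' has higher precedence than '|'


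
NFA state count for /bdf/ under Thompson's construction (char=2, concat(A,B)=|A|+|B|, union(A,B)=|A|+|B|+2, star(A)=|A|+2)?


Syntax tree has 3 char leaf(s), 0 union(s), 0 star(s)
chars contribute 3×2 = 6; each union adds +2; each star adds +2
Total: 6 + 0 + 0 = 6 states


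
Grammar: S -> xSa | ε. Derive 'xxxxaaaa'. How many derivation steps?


Derivation: S => xSa => xxSaa => xxxSaaa => xxxxSaaaa => xxxxaaaa
Steps: 5


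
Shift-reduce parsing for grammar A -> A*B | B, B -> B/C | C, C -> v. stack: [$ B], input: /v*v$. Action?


shift '/' to continue B -> B/C
Action: shift


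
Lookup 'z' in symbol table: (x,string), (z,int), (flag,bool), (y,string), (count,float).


Lookup 'z' → type int


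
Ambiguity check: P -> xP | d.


right-linear, alternatives start with distinct terminals 'x' vs 'd': unique leftmost derivation
Unambiguous


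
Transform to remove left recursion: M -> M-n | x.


Left-recursive alternatives: M-n; non-recursive: x
Introduce M': M -> xM', M' -> -nM' | ε


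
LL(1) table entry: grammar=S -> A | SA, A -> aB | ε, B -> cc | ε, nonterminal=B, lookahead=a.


For [B, a]: ε is nullable and 'a' ∈ FOLLOW(B)
Entry: B -> ε


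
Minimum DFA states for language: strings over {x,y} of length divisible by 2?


Track length mod 2: states 0..1, accept at 0
Minimal DFA: 2 states


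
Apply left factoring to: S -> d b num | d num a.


Common prefix: 'd'
Factored: S -> d S', S' -> b num | num a


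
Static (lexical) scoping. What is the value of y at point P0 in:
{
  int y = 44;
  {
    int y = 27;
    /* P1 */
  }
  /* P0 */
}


y declared in the same block as P0
y = 44


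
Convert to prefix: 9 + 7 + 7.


left-to-right (same/higher precedence on left): tree is (+ (+ 9 7) 7)
Prefix: + + 9 7 7


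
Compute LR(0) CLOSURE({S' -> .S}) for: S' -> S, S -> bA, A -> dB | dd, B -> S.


Start: S' -> .S
For each item with dot before a nonterminal B, add B -> .γ for every B-production
Closure: [S' -> .S, S -> .bA]


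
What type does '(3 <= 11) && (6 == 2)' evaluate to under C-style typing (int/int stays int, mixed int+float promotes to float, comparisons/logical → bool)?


Operand types: bool && bool
Rule: logical operators take bool operands and yield bool
Result type: bool


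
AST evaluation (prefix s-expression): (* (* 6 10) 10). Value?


Evaluate inner: (* 6 10) = 60
Evaluate root: (* 60 10) = 600
Result: 600


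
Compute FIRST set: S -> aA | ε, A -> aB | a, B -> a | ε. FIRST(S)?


Per alternative of S: FIRST(aA) = {a}; FIRST(ε) = {ε}
FIRST(S) = {a, ε}


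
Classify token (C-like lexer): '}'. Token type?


Pattern: delimiter/punctuation
Type: PUNCTUATION


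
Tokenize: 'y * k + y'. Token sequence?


Scan left to right, longest-match per lexeme
Tokens: ID(y), OP(*), ID(k), OP(+), ID(y)


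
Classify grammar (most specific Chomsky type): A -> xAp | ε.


Single nonterminal LHS, but x^n p^n is not regular
Classification: Type 2 (Context-Free)


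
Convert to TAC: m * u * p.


Break into single-operator statements:
t1 = m * u
t2 = t1 * p


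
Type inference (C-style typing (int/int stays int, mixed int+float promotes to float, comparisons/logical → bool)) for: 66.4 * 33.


Operand types: float * int
Rule: mixed int/float promotes to float; int/int stays int
Result type: float


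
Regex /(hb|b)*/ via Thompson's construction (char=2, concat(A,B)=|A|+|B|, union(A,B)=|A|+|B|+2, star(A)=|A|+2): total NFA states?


Syntax tree has 3 char leaf(s), 1 union(s), 1 star(s)
chars contribute 3×2 = 6; each union adds +2; each star adds +2
Total: 6 + 2 + 2 = 10 states


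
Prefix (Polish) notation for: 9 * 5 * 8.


left-to-right (same/higher precedence on left): tree is (* (* 9 5) 8)
Prefix: * * 9 5 8


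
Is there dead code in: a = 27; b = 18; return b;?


a is assigned but never read
Dead: 'a = 27'


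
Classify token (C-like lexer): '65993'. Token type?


Pattern: digits only
Type: INTEGER_LITERAL


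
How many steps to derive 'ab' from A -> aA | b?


Derivation: A => aA => ab
Steps: 2


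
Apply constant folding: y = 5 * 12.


5 * 12 = 60 at compile time
Optimized: y = 60


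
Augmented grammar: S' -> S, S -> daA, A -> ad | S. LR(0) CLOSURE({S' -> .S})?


Start: S' -> .S
For each item with dot before a nonterminal B, add B -> .γ for every B-production
Closure: [S' -> .S, S -> .daA]


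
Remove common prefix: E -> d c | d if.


Common prefix: 'd'
Factored: E -> d E', E' -> c | if


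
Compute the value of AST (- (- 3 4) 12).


Evaluate inner: (- 3 4) = -1
Evaluate root: (- -1 12) = -13
Result: -13


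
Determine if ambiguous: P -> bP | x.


right-linear, alternatives start with distinct terminals 'b' vs 'x': unique leftmost derivation
Unambiguous


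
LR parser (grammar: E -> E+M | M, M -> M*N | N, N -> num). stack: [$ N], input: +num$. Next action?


'N' (not preceded by M*) is the handle for M -> N
Action: reduce (M -> N)


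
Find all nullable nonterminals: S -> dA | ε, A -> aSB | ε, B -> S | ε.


A nonterminal is nullable iff some alternative derives ε (directly, or every symbol in it is nullable)
Nullable: {A, B, S}


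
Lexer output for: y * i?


Scan left to right, longest-match per lexeme
Tokens: ID(y), OP(*), ID(i)


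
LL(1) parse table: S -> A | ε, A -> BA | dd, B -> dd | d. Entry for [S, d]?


For [S, d]: 'd' ∈ FIRST(A)
Entry: S -> A


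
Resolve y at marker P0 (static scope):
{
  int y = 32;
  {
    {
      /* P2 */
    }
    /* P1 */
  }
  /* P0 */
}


y declared in the same block as P0
y = 32


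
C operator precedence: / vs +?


'/' is multiplicative (level 10); '+' is additive (level 9)
Higher level binds tighter
'/' has higher precedence than '+'


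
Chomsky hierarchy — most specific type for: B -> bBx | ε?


Single nonterminal LHS, but b^n x^n is not regular
Classification: Type 2 (Context-Free)


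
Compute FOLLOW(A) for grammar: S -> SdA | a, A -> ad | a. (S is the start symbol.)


$ ∈ FOLLOW(S). For each A -> αBβ: add FIRST(β)\{ε} to FOLLOW(B); if β nullable, add FOLLOW(A).
FOLLOW(A) = {$, d}


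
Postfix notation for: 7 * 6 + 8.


Left to right (same or higher precedence on left)
Postfix: 7 6 * 8 +


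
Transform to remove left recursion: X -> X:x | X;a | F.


Left-recursive alternatives: X:x, X;a; non-recursive: F
Introduce X': X -> FX', X' -> :xX' | ;aX' | ε


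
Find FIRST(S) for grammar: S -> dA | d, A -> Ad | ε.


Per alternative of S: FIRST(dA) = {d}; FIRST(d) = {d}
FIRST(S) = {d}


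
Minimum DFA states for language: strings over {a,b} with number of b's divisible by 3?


Track (count of b) mod 3: states 0..2, accept at 0
Minimal DFA: 3 states


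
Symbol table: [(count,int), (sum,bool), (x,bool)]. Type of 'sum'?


Lookup 'sum' → type bool


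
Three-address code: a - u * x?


Break into single-operator statements:
t1 = u * x
t2 = a - t1


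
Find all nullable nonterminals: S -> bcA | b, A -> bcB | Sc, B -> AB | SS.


A nonterminal is nullable iff some alternative derives ε (directly, or every symbol in it is nullable)
Nullable: {}


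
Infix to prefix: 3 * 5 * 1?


left-to-right (same/higher precedence on left): tree is (* (* 3 5) 1)
Prefix: * * 3 5 1


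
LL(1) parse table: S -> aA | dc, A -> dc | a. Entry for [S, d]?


For [S, d]: 'd' ∈ FIRST(dc)
Entry: S -> dc


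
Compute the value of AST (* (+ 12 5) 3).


Evaluate inner: (+ 12 5) = 17
Evaluate root: (* 17 3) = 51
Result: 51


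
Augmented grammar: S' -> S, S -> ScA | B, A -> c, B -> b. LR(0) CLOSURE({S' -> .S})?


Start: S' -> .S
For each item with dot before a nonterminal B, add B -> .γ for every B-production
Closure: [S' -> .S, S -> .ScA, S -> .B, B -> .b]


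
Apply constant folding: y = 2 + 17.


2 + 17 = 19 at compile time
Optimized: y = 19


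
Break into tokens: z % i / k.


Scan left to right, longest-match per lexeme
Tokens: ID(z), OP(%), ID(i), OP(/), ID(k)


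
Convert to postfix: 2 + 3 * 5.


* has higher precedence, evaluate 3*5 first
Postfix: 2 3 5 * +


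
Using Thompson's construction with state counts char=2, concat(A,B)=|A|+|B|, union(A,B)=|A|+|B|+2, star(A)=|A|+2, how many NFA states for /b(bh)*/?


Syntax tree has 3 char leaf(s), 0 union(s), 1 star(s)
chars contribute 3×2 = 6; each union adds +2; each star adds +2
Total: 6 + 0 + 2 = 8 states


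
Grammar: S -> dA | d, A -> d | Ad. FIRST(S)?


Per alternative of S: FIRST(dA) = {d}; FIRST(d) = {d}
FIRST(S) = {d}


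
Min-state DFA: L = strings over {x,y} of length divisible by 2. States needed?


Track length mod 2: states 0..1, accept at 0
Minimal DFA: 2 states


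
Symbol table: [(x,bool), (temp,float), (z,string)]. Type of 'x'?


Lookup 'x' → type bool


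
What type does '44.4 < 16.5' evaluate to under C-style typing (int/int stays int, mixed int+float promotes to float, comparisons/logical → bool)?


Operand types: float < float
Rule: comparison yields bool
Result type: bool


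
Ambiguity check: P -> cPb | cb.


balanced c^n…b^n: each string has a unique parse
Unambiguous


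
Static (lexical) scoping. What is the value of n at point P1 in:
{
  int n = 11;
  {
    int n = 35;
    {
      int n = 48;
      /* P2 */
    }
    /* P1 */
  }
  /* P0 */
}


n declared in the same block as P1
n = 35


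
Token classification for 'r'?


Pattern: letter/underscore followed by alphanumerics, not a keyword
Type: IDENTIFIER


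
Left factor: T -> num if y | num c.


Common prefix: 'num'
Factored: T -> num T', T' -> if y | c


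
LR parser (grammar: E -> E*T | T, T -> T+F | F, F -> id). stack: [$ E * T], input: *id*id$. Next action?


handle 'E*T' on top; lookahead ∈ FOLLOW(E) = {*, $}
Action: reduce (E -> E*T)


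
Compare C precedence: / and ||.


'/' is multiplicative (level 10); '||' is logical OR (level 1)
Higher level binds tighter
'/' has higher precedence than '||'


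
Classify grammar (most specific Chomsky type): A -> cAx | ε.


Single nonterminal LHS, but c^n x^n is not regular
Classification: Type 2 (Context-Free)


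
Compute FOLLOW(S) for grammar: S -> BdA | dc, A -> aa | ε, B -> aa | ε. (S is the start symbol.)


$ ∈ FOLLOW(S). For each A -> αBβ: add FIRST(β)\{ε} to FOLLOW(B); if β nullable, add FOLLOW(A).
FOLLOW(S) = {$}


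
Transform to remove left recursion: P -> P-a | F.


Left-recursive alternatives: P-a; non-recursive: F
Introduce P': P -> FP', P' -> -aP' | ε


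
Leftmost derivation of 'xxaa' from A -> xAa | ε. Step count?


Derivation: A => xAa => xxAaa => xxaa
Steps: 3


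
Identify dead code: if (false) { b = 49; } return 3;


condition is constant false, so the whole block is unreachable
Dead: 'if (false) { b = 49; }'


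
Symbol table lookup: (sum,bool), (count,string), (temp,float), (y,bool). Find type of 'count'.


Lookup 'count' → type string


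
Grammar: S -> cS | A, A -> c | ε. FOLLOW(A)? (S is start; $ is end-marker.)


$ ∈ FOLLOW(S). For each A -> αBβ: add FIRST(β)\{ε} to FOLLOW(B); if β nullable, add FOLLOW(A).
FOLLOW(A) = {$}


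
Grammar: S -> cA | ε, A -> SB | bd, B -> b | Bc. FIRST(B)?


Per alternative of B: FIRST(b) = {b}; FIRST(Bc) = {b}
FIRST(B) = {b}


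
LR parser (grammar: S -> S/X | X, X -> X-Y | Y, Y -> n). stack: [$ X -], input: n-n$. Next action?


no handle; shift 'n'
Action: shift


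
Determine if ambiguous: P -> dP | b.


right-linear, alternatives start with distinct terminals 'd' vs 'b': unique leftmost derivation
Unambiguous


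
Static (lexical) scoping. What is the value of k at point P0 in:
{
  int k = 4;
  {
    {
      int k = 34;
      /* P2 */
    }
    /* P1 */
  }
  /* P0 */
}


k declared in the same block as P0
k = 4


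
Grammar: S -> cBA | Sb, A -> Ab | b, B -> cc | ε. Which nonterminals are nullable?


A nonterminal is nullable iff some alternative derives ε (directly, or every symbol in it is nullable)
Nullable: {B}


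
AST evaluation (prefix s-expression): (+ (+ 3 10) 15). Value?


Evaluate inner: (+ 3 10) = 13
Evaluate root: (+ 13 15) = 28
Result: 28


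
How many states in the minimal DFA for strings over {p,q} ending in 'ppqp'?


Track the longest suffix of input matching a prefix of 'ppqp': 5 classes (prefixes of length 0..4)
Minimal DFA: 5 states


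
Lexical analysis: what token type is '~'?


Pattern: operator symbol
Type: OPERATOR


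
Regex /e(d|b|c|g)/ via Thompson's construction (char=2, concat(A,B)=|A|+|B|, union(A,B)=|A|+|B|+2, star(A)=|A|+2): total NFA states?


Syntax tree has 5 char leaf(s), 3 union(s), 0 star(s)
chars contribute 5×2 = 10; each union adds +2; each star adds +2
Total: 10 + 6 + 0 = 16 states


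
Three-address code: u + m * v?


Break into single-operator statements:
t1 = m * v
t2 = u + t1


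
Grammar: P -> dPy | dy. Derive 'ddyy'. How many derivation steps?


Derivation: P => dPy => ddyy
Steps: 2


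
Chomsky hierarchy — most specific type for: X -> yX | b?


Right-linear: every RHS is a terminal or a terminal followed by one nonterminal
Classification: Type 3 (Regular)


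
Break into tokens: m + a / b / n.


Scan left to right, longest-match per lexeme
Tokens: ID(m), OP(+), ID(a), OP(/), ID(b), OP(/), ID(n)


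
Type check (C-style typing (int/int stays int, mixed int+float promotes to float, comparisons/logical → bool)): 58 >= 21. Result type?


Operand types: int >= int
Rule: comparison yields bool
Result type: bool


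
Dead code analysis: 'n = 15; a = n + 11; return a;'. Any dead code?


n is read by a's definition; a is returned
No dead code


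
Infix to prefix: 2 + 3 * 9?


'*' binds tighter: tree is (+ 2 (* 3 9))
Prefix: + 2 * 3 9


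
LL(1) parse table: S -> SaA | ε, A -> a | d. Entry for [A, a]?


For [A, a]: 'a' ∈ FIRST(a)
Entry: A -> a


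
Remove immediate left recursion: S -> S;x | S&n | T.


Left-recursive alternatives: S;x, S&n; non-recursive: T
Introduce S': S -> TS', S' -> ;xS' | &nS' | ε


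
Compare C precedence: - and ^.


'-' is additive (level 9); '^' is bitwise XOR (level 4)
Higher level binds tighter
'-' has higher precedence than '^'


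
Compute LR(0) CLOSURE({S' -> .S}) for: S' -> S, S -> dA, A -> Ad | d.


Start: S' -> .S
For each item with dot before a nonterminal B, add B -> .γ for every B-production
Closure: [S' -> .S, S -> .dA]


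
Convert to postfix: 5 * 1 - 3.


Left to right (same or higher precedence on left)
Postfix: 5 1 * 3 -


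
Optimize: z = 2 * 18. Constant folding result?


2 * 18 = 36 at compile time
Optimized: z = 36


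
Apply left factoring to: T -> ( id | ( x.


Common prefix: '('
Factored: T -> ( T', T' -> id | x


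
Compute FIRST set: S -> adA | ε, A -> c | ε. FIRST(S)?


Per alternative of S: FIRST(adA) = {a}; FIRST(ε) = {ε}
FIRST(S) = {a, ε}


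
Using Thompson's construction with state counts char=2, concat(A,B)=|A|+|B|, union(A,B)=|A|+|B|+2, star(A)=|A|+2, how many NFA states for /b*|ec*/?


Syntax tree has 3 char leaf(s), 1 union(s), 2 star(s)
chars contribute 3×2 = 6; each union adds +2; each star adds +2
Total: 6 + 2 + 4 = 12 states


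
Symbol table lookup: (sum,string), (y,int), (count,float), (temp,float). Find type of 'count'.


Lookup 'count' → type float


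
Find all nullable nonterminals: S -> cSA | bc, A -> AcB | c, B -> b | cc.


A nonterminal is nullable iff some alternative derives ε (directly, or every symbol in it is nullable)
Nullable: {}


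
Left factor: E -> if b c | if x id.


Common prefix: 'if'
Factored: E -> if E', E' -> b c | x id


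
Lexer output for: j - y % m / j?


Scan left to right, longest-match per lexeme
Tokens: ID(j), OP(-), ID(y), OP(%), ID(m), OP(/), ID(j)


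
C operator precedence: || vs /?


'/' is multiplicative (level 10); '||' is logical OR (level 1)
Higher level binds tighter
'/' has higher precedence than '||'


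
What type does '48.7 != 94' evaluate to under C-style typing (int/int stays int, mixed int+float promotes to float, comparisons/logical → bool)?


Operand types: float != int
Rule: comparison yields bool
Result type: bool


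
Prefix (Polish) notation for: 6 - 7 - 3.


left-to-right (same/higher precedence on left): tree is (- (- 6 7) 3)
Prefix: - - 6 7 3


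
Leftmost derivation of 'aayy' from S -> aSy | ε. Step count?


Derivation: S => aSy => aaSyy => aayy
Steps: 3


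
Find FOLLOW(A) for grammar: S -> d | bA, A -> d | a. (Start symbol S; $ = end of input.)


$ ∈ FOLLOW(S). For each A -> αBβ: add FIRST(β)\{ε} to FOLLOW(B); if β nullable, add FOLLOW(A).
FOLLOW(A) = {$}


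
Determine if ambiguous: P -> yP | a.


right-linear, alternatives start with distinct terminals 'y' vs 'a': unique leftmost derivation
Unambiguous


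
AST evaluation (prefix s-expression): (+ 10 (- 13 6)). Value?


Evaluate inner: (- 13 6) = 7
Evaluate root: (+ 10 7) = 17
Result: 17


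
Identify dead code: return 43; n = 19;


statement follows a return and is unreachable
Dead: 'n = 19'


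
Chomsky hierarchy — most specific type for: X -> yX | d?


Right-linear: every RHS is a terminal or a terminal followed by one nonterminal
Classification: Type 3 (Regular)


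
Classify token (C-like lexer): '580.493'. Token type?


Pattern: digits with a decimal point
Type: FLOAT_LITERAL


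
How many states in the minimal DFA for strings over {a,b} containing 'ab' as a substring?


KMP-style automaton: 2 progress states + 1 absorbing accept = 3
Minimal DFA: 3 states


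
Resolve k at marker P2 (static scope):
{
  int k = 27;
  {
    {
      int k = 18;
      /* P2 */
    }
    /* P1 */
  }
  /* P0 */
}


k declared in the same block as P2
k = 18


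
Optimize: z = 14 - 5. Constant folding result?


14 - 5 = 9 at compile time
Optimized: z = 9


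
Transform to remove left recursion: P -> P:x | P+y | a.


Left-recursive alternatives: P:x, P+y; non-recursive: a
Introduce P': P -> aP', P' -> :xP' | +yP' | ε


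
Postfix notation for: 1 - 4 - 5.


Left to right (same or higher precedence on left)
Postfix: 1 4 - 5 -


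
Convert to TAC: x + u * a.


Break into single-operator statements:
t1 = u * a
t2 = x + t1


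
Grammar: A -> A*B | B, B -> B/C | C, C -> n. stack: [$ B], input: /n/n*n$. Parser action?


shift '/' to continue B -> B/C
Action: shift


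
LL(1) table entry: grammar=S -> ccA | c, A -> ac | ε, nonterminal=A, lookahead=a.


For [A, a]: 'a' ∈ FIRST(ac)
Entry: A -> ac


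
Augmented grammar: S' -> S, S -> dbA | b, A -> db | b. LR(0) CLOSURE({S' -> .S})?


Start: S' -> .S
For each item with dot before a nonterminal B, add B -> .γ for every B-production
Closure: [S' -> .S, S -> .dbA, S -> .b]


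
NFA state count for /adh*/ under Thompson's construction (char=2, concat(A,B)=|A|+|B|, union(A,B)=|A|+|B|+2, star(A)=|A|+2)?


Syntax tree has 3 char leaf(s), 0 union(s), 1 star(s)
chars contribute 3×2 = 6; each union adds +2; each star adds +2
Total: 6 + 0 + 2 = 8 states


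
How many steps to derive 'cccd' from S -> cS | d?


Derivation: S => cS => ccS => cccS => cccd
Steps: 4


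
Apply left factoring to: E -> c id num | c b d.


Common prefix: 'c'
Factored: E -> c E', E' -> id num | b d


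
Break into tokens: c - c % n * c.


Scan left to right, longest-match per lexeme
Tokens: ID(c), OP(-), ID(c), OP(%), ID(n), OP(*), ID(c)


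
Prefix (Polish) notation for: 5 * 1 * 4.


left-to-right (same/higher precedence on left): tree is (* (* 5 1) 4)
Prefix: * * 5 1 4


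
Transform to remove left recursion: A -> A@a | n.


Left-recursive alternatives: A@a; non-recursive: n
Introduce A': A -> nA', A' -> @aA' | ε


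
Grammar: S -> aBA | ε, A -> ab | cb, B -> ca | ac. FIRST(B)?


Per alternative of B: FIRST(ca) = {c}; FIRST(ac) = {a}
FIRST(B) = {a, c}


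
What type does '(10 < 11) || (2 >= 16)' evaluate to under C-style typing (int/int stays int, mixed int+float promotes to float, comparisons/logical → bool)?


Operand types: bool || bool
Rule: logical operators take bool operands and yield bool
Result type: bool


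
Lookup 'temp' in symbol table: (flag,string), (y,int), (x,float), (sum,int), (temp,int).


Lookup 'temp' → type int


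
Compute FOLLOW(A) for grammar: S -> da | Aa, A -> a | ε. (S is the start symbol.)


$ ∈ FOLLOW(S). For each A -> αBβ: add FIRST(β)\{ε} to FOLLOW(B); if β nullable, add FOLLOW(A).
FOLLOW(A) = {a}


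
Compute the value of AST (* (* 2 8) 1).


Evaluate inner: (* 2 8) = 16
Evaluate root: (* 16 1) = 16
Result: 16


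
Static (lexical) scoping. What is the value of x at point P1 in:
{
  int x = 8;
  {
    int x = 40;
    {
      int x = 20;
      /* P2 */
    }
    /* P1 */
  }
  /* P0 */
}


x declared in the same block as P1
x = 40


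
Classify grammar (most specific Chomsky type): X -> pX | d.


Right-linear: every RHS is a terminal or a terminal followed by one nonterminal
Classification: Type 3 (Regular)


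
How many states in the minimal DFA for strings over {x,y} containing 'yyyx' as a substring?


KMP-style automaton: 4 progress states + 1 absorbing accept = 5
Minimal DFA: 5 states


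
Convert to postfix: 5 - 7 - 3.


Left to right (same or higher precedence on left)
Postfix: 5 7 - 3 -


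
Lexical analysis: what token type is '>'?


Pattern: operator symbol
Type: OPERATOR


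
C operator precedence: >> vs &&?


'>>' is shift (level 8); '&&' is logical AND (level 2)
Higher level binds tighter
'>>' has higher precedence than '&&'


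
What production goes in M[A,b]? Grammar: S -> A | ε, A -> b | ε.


For [A, b]: 'b' ∈ FIRST(b)
Entry: A -> b


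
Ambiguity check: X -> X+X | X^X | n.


'n+n^n' has two parse trees (no precedence encoded between + and ^)
Ambiguous


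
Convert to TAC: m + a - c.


Break into single-operator statements:
t1 = m + a
t2 = t1 - c


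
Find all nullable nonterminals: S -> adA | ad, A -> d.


A nonterminal is nullable iff some alternative derives ε (directly, or every symbol in it is nullable)
Nullable: {}


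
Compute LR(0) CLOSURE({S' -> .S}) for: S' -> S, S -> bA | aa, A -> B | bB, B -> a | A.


Start: S' -> .S
For each item with dot before a nonterminal B, add B -> .γ for every B-production
Closure: [S' -> .S, S -> .bA, S -> .aa]


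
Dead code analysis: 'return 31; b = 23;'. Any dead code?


statement follows a return and is unreachable
Dead: 'b = 23'


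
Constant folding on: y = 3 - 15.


3 - 15 = -12 at compile time
Optimized: y = -12


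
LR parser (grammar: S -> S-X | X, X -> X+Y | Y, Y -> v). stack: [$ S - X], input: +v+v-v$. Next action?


'+' can extend X; shift to build X -> X+Y
Action: shift


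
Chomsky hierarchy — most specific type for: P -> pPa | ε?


Single nonterminal LHS, but p^n a^n is not regular
Classification: Type 2 (Context-Free)


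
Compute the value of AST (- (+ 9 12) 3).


Evaluate inner: (+ 9 12) = 21
Evaluate root: (- 21 3) = 18
Result: 18


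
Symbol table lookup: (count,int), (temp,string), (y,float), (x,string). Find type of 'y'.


Lookup 'y' → type float


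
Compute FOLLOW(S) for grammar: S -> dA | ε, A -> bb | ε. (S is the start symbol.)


$ ∈ FOLLOW(S). For each A -> αBβ: add FIRST(β)\{ε} to FOLLOW(B); if β nullable, add FOLLOW(A).
FOLLOW(S) = {$}


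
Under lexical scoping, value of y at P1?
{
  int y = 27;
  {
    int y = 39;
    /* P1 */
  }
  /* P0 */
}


y declared in the same block as P1
y = 39


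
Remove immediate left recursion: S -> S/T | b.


Left-recursive alternatives: S/T; non-recursive: b
Introduce S': S -> bS', S' -> /TS' | ε


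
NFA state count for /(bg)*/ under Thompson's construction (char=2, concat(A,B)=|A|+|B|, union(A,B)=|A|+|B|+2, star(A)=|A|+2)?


Syntax tree has 2 char leaf(s), 0 union(s), 1 star(s)
chars contribute 2×2 = 4; each union adds +2; each star adds +2
Total: 4 + 0 + 2 = 6 states


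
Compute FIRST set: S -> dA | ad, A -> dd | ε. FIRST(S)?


Per alternative of S: FIRST(dA) = {d}; FIRST(ad) = {a}
FIRST(S) = {a, d}


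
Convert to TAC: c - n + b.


Break into single-operator statements:
t1 = c - n
t2 = t1 + b


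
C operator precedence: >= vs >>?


'>>' is shift (level 8); '>=' is relational (level 7)
Higher level binds tighter
'>>' has higher precedence than '>='


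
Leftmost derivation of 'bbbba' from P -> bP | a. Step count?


Derivation: P => bP => bbP => bbbP => bbbbP => bbbba
Steps: 5


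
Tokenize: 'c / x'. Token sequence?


Scan left to right, longest-match per lexeme
Tokens: ID(c), OP(/), ID(x)


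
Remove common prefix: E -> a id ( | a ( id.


Common prefix: 'a'
Factored: E -> a E', E' -> id ( | ( id


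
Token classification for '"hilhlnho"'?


Pattern: double-quoted sequence
Type: STRING_LITERAL


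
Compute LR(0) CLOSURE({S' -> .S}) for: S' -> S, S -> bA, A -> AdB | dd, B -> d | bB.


Start: S' -> .S
For each item with dot before a nonterminal B, add B -> .γ for every B-production
Closure: [S' -> .S, S -> .bA]


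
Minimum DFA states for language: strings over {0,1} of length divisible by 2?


Track length mod 2: states 0..1, accept at 0
Minimal DFA: 2 states


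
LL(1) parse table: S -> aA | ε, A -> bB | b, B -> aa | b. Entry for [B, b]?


For [B, b]: 'b' ∈ FIRST(b)
Entry: B -> b


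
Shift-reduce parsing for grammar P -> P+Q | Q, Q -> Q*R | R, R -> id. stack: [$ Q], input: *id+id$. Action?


shift '*' to continue Q -> Q*R
Action: shift


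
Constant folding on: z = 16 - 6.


16 - 6 = 10 at compile time
Optimized: z = 10


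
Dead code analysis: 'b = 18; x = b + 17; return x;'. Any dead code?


b is read by x's definition; x is returned
No dead code


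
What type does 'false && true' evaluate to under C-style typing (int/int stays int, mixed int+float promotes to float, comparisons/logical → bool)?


Operand types: bool && bool
Rule: logical operators take bool operands and yield bool
Result type: bool


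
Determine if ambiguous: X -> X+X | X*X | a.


'a+a*a' has two parse trees (no precedence encoded between + and *)
Ambiguous


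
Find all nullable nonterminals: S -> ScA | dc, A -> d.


A nonterminal is nullable iff some alternative derives ε (directly, or every symbol in it is nullable)
Nullable: {}


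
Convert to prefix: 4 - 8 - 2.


left-to-right (same/higher precedence on left): tree is (- (- 4 8) 2)
Prefix: - - 4 8 2


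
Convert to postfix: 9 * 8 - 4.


Left to right (same or higher precedence on left)
Postfix: 9 8 * 4 -


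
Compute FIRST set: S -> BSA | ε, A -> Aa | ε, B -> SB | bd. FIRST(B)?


Per alternative of B: FIRST(SB) = {b}; FIRST(bd) = {b}
FIRST(B) = {b}


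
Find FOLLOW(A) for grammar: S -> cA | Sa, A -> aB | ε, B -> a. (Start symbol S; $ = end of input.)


$ ∈ FOLLOW(S). For each A -> αBβ: add FIRST(β)\{ε} to FOLLOW(B); if β nullable, add FOLLOW(A).
FOLLOW(A) = {$, a}


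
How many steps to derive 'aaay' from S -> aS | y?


Derivation: S => aS => aaS => aaaS => aaay
Steps: 4


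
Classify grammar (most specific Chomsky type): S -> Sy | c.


Left-linear: every RHS is a terminal or one nonterminal followed by a terminal
Classification: Type 3 (Regular)


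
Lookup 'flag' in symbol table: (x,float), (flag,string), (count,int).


Lookup 'flag' → type string


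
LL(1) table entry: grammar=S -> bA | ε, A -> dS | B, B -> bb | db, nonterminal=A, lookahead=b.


For [A, b]: 'b' ∈ FIRST(B)
Entry: A -> B


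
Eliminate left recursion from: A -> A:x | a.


Left-recursive alternatives: A:x; non-recursive: a
Introduce A': A -> aA', A' -> :xA' | ε


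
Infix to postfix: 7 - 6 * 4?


* has higher precedence, evaluate 6*4 first
Postfix: 7 6 4 * -


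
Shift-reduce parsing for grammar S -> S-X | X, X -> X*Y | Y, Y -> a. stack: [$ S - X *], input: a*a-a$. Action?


no handle; shift 'a'
Action: shift


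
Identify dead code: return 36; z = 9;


statement follows a return and is unreachable
Dead: 'z = 9'


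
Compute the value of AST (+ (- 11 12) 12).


Evaluate inner: (- 11 12) = -1
Evaluate root: (+ -1 12) = 11
Result: 11


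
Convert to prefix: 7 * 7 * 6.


left-to-right (same/higher precedence on left): tree is (* (* 7 7) 6)
Prefix: * * 7 7 6


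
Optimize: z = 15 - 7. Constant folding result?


15 - 7 = 8 at compile time
Optimized: z = 8


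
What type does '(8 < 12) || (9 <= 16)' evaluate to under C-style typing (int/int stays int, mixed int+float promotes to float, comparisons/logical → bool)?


Operand types: bool || bool
Rule: logical operators take bool operands and yield bool
Result type: bool


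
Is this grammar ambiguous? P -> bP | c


right-linear, alternatives start with distinct terminals 'b' vs 'c': unique leftmost derivation
Unambiguous


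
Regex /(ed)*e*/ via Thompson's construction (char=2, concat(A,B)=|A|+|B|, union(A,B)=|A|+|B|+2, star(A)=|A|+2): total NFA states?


Syntax tree has 3 char leaf(s), 0 union(s), 2 star(s)
chars contribute 3×2 = 6; each union adds +2; each star adds +2
Total: 6 + 0 + 4 = 10 states


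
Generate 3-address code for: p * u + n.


Break into single-operator statements:
t1 = p * u
t2 = t1 + n


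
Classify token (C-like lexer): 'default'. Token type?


Pattern: reserved word
Type: KEYWORD


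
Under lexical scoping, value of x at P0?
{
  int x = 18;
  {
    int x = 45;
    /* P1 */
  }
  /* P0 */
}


x declared in the same block as P0
x = 18


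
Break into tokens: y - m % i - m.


Scan left to right, longest-match per lexeme
Tokens: ID(y), OP(-), ID(m), OP(%), ID(i), OP(-), ID(m)


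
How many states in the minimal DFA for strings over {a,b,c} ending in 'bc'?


Track the longest suffix of input matching a prefix of 'bc': 3 classes (prefixes of length 0..2)
Minimal DFA: 3 states


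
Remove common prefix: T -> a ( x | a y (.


Common prefix: 'a'
Factored: T -> a T', T' -> ( x | y (


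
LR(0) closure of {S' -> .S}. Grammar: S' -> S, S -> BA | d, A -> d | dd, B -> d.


Start: S' -> .S
For each item with dot before a nonterminal B, add B -> .γ for every B-production
Closure: [S' -> .S, S -> .BA, S -> .d, B -> .d]


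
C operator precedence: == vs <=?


'<=' is relational (level 7); '==' is equality (level 6)
Higher level binds tighter
'<=' has higher precedence than '=='


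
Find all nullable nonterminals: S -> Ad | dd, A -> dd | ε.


A nonterminal is nullable iff some alternative derives ε (directly, or every symbol in it is nullable)
Nullable: {A}


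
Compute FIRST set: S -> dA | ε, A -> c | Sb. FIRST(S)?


Per alternative of S: FIRST(dA) = {d}; FIRST(ε) = {ε}
FIRST(S) = {d, ε}


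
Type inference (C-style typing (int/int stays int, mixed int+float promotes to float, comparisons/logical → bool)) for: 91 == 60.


Operand types: int == int
Rule: comparison yields bool
Result type: bool


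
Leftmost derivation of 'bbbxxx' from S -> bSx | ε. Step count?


Derivation: S => bSx => bbSxx => bbbSxxx => bbbxxx
Steps: 4


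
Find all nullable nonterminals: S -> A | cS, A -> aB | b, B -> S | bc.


A nonterminal is nullable iff some alternative derives ε (directly, or every symbol in it is nullable)
Nullable: {}


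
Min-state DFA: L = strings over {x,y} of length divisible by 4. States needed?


Track length mod 4: states 0..3, accept at 0
Minimal DFA: 4 states


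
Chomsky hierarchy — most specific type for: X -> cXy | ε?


Single nonterminal LHS, but c^n y^n is not regular
Classification: Type 2 (Context-Free)


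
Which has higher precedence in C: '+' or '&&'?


'+' is additive (level 9); '&&' is logical AND (level 2)
Higher level binds tighter
'+' has higher precedence than '&&'


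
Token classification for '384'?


Pattern: digits only
Type: INTEGER_LITERAL


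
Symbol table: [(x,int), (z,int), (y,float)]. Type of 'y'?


Lookup 'y' → type float


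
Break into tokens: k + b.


Scan left to right, longest-match per lexeme
Tokens: ID(k), OP(+), ID(b)


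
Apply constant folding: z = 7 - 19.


7 - 19 = -12 at compile time
Optimized: z = -12


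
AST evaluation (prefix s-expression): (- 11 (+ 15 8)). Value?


Evaluate inner: (+ 15 8) = 23
Evaluate root: (- 11 23) = -12
Result: -12


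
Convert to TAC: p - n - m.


Break into single-operator statements:
t1 = p - n
t2 = t1 - m


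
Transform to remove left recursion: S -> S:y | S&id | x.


Left-recursive alternatives: S:y, S&id; non-recursive: x
Introduce S': S -> xS', S' -> :yS' | &idS' | ε


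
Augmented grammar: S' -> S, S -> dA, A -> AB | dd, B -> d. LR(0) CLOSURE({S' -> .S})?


Start: S' -> .S
For each item with dot before a nonterminal B, add B -> .γ for every B-production
Closure: [S' -> .S, S -> .dA]


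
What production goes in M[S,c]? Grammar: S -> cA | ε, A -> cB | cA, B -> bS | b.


For [S, c]: 'c' ∈ FIRST(cA)
Entry: S -> cA


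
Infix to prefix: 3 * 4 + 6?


left-to-right (same/higher precedence on left): tree is (+ (* 3 4) 6)
Prefix: + * 3 4 6


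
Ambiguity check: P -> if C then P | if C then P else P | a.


dangling else: 'if C then if C then a else a' parses two ways
Ambiguous


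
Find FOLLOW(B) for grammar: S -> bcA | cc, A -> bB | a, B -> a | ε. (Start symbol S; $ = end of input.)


$ ∈ FOLLOW(S). For each A -> αBβ: add FIRST(β)\{ε} to FOLLOW(B); if β nullable, add FOLLOW(A).
FOLLOW(B) = {$}


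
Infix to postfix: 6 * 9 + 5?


Left to right (same or higher precedence on left)
Postfix: 6 9 * 5 +


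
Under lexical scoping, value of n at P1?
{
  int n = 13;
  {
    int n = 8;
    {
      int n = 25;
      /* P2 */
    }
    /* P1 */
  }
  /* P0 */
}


n declared in the same block as P1
n = 8


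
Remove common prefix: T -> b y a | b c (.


Common prefix: 'b'
Factored: T -> b T', T' -> y a | c (


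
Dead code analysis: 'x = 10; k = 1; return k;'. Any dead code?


x is assigned but never read
Dead: 'x = 10'


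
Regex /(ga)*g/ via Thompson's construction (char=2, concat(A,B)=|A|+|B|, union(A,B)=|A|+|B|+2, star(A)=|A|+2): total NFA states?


Syntax tree has 3 char leaf(s), 0 union(s), 1 star(s)
chars contribute 3×2 = 6; each union adds +2; each star adds +2
Total: 6 + 0 + 2 = 8 states


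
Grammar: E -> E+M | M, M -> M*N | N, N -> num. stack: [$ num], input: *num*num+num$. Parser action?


'num' on top is the handle for N -> num
Action: reduce (N -> num)


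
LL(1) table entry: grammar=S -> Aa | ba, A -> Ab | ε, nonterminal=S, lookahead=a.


For [S, a]: 'a' ∈ FIRST(Aa)
Entry: S -> Aa


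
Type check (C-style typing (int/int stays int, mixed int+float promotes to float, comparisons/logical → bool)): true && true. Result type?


Operand types: bool && bool
Rule: logical operators take bool operands and yield bool
Result type: bool


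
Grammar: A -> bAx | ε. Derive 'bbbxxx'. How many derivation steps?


Derivation: A => bAx => bbAxx => bbbAxxx => bbbxxx
Steps: 4


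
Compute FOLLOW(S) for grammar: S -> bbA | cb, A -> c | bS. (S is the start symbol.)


$ ∈ FOLLOW(S). For each A -> αBβ: add FIRST(β)\{ε} to FOLLOW(B); if β nullable, add FOLLOW(A).
FOLLOW(S) = {$}


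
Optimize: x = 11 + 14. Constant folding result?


11 + 14 = 25 at compile time
Optimized: x = 25


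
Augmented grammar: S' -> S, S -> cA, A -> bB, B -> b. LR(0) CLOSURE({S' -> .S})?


Start: S' -> .S
For each item with dot before a nonterminal B, add B -> .γ for every B-production
Closure: [S' -> .S, S -> .cA]


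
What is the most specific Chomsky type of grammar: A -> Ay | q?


Left-linear: every RHS is a terminal or one nonterminal followed by a terminal
Classification: Type 3 (Regular)


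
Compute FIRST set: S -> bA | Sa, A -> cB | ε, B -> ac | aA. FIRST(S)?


Per alternative of S: FIRST(bA) = {b}; FIRST(Sa) = {b}
FIRST(S) = {b}


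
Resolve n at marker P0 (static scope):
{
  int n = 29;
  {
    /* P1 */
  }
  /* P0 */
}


n declared in the same block as P0
n = 29


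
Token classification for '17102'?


Pattern: digits only
Type: INTEGER_LITERAL


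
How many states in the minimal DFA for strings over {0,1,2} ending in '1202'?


Track the longest suffix of input matching a prefix of '1202': 5 classes (prefixes of length 0..4)
Minimal DFA: 5 states


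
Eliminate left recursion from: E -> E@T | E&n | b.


Left-recursive alternatives: E@T, E&n; non-recursive: b
Introduce E': E -> bE', E' -> @TE' | &nE' | ε


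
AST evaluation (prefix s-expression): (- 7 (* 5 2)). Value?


Evaluate inner: (* 5 2) = 10
Evaluate root: (- 7 10) = -3
Result: -3


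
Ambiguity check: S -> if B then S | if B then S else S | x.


dangling else: 'if B then if B then x else x' parses two ways
Ambiguous


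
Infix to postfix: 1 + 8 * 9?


* has higher precedence, evaluate 8*9 first
Postfix: 1 8 9 * +


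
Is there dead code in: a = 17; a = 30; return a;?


first assignment to a is overwritten before any read
Dead: 'a = 17'


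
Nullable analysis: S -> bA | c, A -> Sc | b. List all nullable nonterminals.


A nonterminal is nullable iff some alternative derives ε (directly, or every symbol in it is nullable)
Nullable: {}


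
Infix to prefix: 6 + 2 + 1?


left-to-right (same/higher precedence on left): tree is (+ (+ 6 2) 1)
Prefix: + + 6 2 1


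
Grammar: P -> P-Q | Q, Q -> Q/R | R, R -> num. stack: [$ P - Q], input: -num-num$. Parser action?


handle 'P-Q' on top; lookahead ∈ FOLLOW(P) = {-, $}
Action: reduce (P -> P-Q)


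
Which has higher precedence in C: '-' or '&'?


'-' is additive (level 9); '&' is bitwise AND (level 5)
Higher level binds tighter
'-' has higher precedence than '&'


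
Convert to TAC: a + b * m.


Break into single-operator statements:
t1 = b * m
t2 = a + t1


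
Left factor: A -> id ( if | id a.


Common prefix: 'id'
Factored: A -> id A', A' -> ( if | a


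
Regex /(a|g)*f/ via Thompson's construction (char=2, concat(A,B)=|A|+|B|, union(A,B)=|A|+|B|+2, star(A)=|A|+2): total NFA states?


Syntax tree has 3 char leaf(s), 1 union(s), 1 star(s)
chars contribute 3×2 = 6; each union adds +2; each star adds +2
Total: 6 + 2 + 2 = 10 states


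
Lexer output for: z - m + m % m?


Scan left to right, longest-match per lexeme
Tokens: ID(z), OP(-), ID(m), OP(+), ID(m), OP(%), ID(m)


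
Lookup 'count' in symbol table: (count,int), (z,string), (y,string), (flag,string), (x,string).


Lookup 'count' → type int


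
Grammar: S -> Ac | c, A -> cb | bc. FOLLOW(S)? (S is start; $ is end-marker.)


$ ∈ FOLLOW(S). For each A -> αBβ: add FIRST(β)\{ε} to FOLLOW(B); if β nullable, add FOLLOW(A).
FOLLOW(S) = {$}


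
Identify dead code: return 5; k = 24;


statement follows a return and is unreachable
Dead: 'k = 24'


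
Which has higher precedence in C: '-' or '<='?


'-' is additive (level 9); '<=' is relational (level 7)
Higher level binds tighter
'-' has higher precedence than '<='
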